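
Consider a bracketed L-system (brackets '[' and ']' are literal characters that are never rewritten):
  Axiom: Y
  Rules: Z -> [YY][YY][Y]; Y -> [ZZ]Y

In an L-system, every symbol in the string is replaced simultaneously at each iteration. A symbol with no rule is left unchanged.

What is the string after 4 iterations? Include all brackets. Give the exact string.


Answer: [[[[YY][YY][Y][YY][YY][Y]][ZZ]Y[[YY][YY][Y][YY][YY][Y]][ZZ]Y][[[YY][YY][Y][YY][YY][Y]][ZZ]Y[[YY][YY][Y][YY][YY][Y]][ZZ]Y][[[YY][YY][Y][YY][YY][Y]][ZZ]Y][[[YY][YY][Y][YY][YY][Y]][ZZ]Y[[YY][YY][Y][YY][YY][Y]][ZZ]Y][[[YY][YY][Y][YY][YY][Y]][ZZ]Y[[YY][YY][Y][YY][YY][Y]][ZZ]Y][[[YY][YY][Y][YY][YY][Y]][ZZ]Y]][[[ZZ]Y[ZZ]Y][[ZZ]Y[ZZ]Y][[ZZ]Y][[ZZ]Y[ZZ]Y][[ZZ]Y[ZZ]Y][[ZZ]Y]][[YY][YY][Y][YY][YY][Y]][ZZ]Y

Derivation:
Step 0: Y
Step 1: [ZZ]Y
Step 2: [[YY][YY][Y][YY][YY][Y]][ZZ]Y
Step 3: [[[ZZ]Y[ZZ]Y][[ZZ]Y[ZZ]Y][[ZZ]Y][[ZZ]Y[ZZ]Y][[ZZ]Y[ZZ]Y][[ZZ]Y]][[YY][YY][Y][YY][YY][Y]][ZZ]Y
Step 4: [[[[YY][YY][Y][YY][YY][Y]][ZZ]Y[[YY][YY][Y][YY][YY][Y]][ZZ]Y][[[YY][YY][Y][YY][YY][Y]][ZZ]Y[[YY][YY][Y][YY][YY][Y]][ZZ]Y][[[YY][YY][Y][YY][YY][Y]][ZZ]Y][[[YY][YY][Y][YY][YY][Y]][ZZ]Y[[YY][YY][Y][YY][YY][Y]][ZZ]Y][[[YY][YY][Y][YY][YY][Y]][ZZ]Y[[YY][YY][Y][YY][YY][Y]][ZZ]Y][[[YY][YY][Y][YY][YY][Y]][ZZ]Y]][[[ZZ]Y[ZZ]Y][[ZZ]Y[ZZ]Y][[ZZ]Y][[ZZ]Y[ZZ]Y][[ZZ]Y[ZZ]Y][[ZZ]Y]][[YY][YY][Y][YY][YY][Y]][ZZ]Y


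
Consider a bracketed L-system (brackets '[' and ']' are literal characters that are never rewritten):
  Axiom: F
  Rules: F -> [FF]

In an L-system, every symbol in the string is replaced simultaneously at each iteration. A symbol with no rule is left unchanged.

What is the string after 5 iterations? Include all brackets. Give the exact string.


Step 0: F
Step 1: [FF]
Step 2: [[FF][FF]]
Step 3: [[[FF][FF]][[FF][FF]]]
Step 4: [[[[FF][FF]][[FF][FF]]][[[FF][FF]][[FF][FF]]]]
Step 5: [[[[[FF][FF]][[FF][FF]]][[[FF][FF]][[FF][FF]]]][[[[FF][FF]][[FF][FF]]][[[FF][FF]][[FF][FF]]]]]

Answer: [[[[[FF][FF]][[FF][FF]]][[[FF][FF]][[FF][FF]]]][[[[FF][FF]][[FF][FF]]][[[FF][FF]][[FF][FF]]]]]


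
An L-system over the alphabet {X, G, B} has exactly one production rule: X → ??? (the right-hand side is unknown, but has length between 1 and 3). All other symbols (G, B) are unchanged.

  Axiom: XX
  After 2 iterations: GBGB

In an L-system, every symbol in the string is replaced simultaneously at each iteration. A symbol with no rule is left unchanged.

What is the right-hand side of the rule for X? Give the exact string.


Trying X → GB:
  Step 0: XX
  Step 1: GBGB
  Step 2: GBGB
Matches the given result.

Answer: GB


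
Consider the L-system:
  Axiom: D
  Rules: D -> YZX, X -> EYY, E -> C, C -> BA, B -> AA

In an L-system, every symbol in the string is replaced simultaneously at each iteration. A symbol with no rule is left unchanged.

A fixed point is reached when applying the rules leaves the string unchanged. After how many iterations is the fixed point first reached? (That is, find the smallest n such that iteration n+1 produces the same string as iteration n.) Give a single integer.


Answer: 5

Derivation:
Step 0: D
Step 1: YZX
Step 2: YZEYY
Step 3: YZCYY
Step 4: YZBAYY
Step 5: YZAAAYY
Step 6: YZAAAYY  (unchanged — fixed point at step 5)


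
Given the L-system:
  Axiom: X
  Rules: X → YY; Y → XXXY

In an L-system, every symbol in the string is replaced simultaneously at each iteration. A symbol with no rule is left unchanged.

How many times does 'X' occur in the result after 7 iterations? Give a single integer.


Answer: 798

Derivation:
Final string: YYYYYYXXXYYYYYYYXXXYYYYYYYXXXYYYYYYYXXXYYYYYYYXXXYYYYYYYXXXYXXXYXXXYXXXYXXXYXXXYXXXYYYYYYYXXXYYYYYYYXXXYYYYYYYXXXYYYYYYYXXXYYYYYYYXXXYYYYYYYXXXYYYYYYYXXXYXXXYXXXYXXXYXXXYXXXYXXXYYYYYYYXXXYYYYYYYXXXYYYYYYYXXXYYYYYYYXXXYYYYYYYXXXYYYYYYYXXXYYYYYYYXXXYXXXYXXXYXXXYXXXYXXXYXXXYYYYYYYXXXYYYYYYYXXXYYYYYYYXXXYYYYYYYXXXYYYYYYYXXXYYYYYYYXXXYYYYYYYXXXYXXXYXXXYXXXYXXXYXXXYXXXYYYYYYYXXXYYYYYYYXXXYYYYYYYXXXYYYYYYYXXXYYYYYYYXXXYYYYYYYXXXYYYYYYYXXXYXXXYXXXYXXXYXXXYXXXYXXXYYYYYYYXXXYYYYYYYXXXYYYYYYYXXXYYYYYYYXXXYYYYYYYXXXYYYYYYYXXXYYYYYYYXXXYXXXYXXXYXXXYXXXYXXXYXXXYYYYYYYXXXYXXXYXXXYXXXYXXXYXXXYXXXYYYYYYYXXXYXXXYXXXYXXXYXXXYXXXYXXXYYYYYYYXXXYXXXYXXXYXXXYXXXYXXXYXXXYYYYYYYXXXYXXXYXXXYXXXYXXXYXXXYXXXYYYYYYYXXXYXXXYXXXYXXXYXXXYXXXYXXXYYYYYYYXXXYXXXYXXXYXXXYXXXYXXXYXXXYYYYYYYXXXYYYYYYYXXXYYYYYYYXXXYYYYYYYXXXYYYYYYYXXXYYYYYYYXXXYYYYYYYXXXYXXXYXXXYXXXYXXXYXXXYXXXYYYYYYYXXXYYYYYYYXXXYYYYYYYXXXYYYYYYYXXXYYYYYYYXXXYYYYYYYXXXYYYYYYYXXXYXXXYXXXYXXXYXXXYXXXYXXXYYYYYYYXXXYYYYYYYXXXYYYYYYYXXXYYYYYYYXXXYYYYYYYXXXYYYYYYYXXXYYYYYYYXXXYXXXYXXXYXXXYXXXYXXXYXXXYYYYYYYXXXYYYYYYYXXXYYYYYYYXXXYYYYYYYXXXYYYYYYYXXXYYYYYYYXXXYYYYYYYXXXYXXXYXXXYXXXYXXXYXXXYXXXYYYYYYYXXXYYYYYYYXXXYYYYYYYXXXYYYYYYYXXXYYYYYYYXXXYYYYYYYXXXYYYYYYYXXXYXXXYXXXYXXXYXXXYXXXYXXXYYYYYYYXXXYYYYYYYXXXYYYYYYYXXXYYYYYYYXXXYYYYYYYXXXYYYYYYYXXXYYYYYYYXXXYXXXYXXXYXXXYXXXYXXXYXXXYYYYYYYXXXYYYYYYYXXXYYYYYYYXXXYYYYYYYXXXYYYYYYYXXXYYYYYYYXXXYYYYYYYXXXYXXXYXXXYXXXYXXXYXXXYXXXYYYYYYYXXXYXXXYXXXYXXXYXXXYXXXYXXXYYYYYYYXXXYXXXYXXXYXXXYXXXYXXXYXXXYYYYYYYXXXYXXXYXXXYXXXYXXXYXXXYXXXYYYYYYYXXXYXXXYXXXYXXXYXXXYXXXYXXXYYYYYYYXXXYXXXYXXXYXXXYXXXYXXXYXXXYYYYYYYXXXYXXXYXXXYXXXYXXXYXXXYXXXYYYYYYYXXXYYYYYYYXXXYYYYYYYXXXYYYYYYYXXXYYYYYYYXXXYYYYYYYXXXYYYYYYYXXXYXXXYXXXYXXXYXXXYXXXYXXXYYYYYYYXXXY
Count of 'X': 798


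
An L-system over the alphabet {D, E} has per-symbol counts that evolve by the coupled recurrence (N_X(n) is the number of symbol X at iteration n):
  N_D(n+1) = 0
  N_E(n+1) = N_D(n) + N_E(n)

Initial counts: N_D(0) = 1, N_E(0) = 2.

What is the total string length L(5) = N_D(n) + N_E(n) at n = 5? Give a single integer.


Step 0: N_D=1, N_E=2, L=3
Step 1: N_D=0, N_E=3, L=3
Step 2: N_D=0, N_E=3, L=3
Step 3: N_D=0, N_E=3, L=3
Step 4: N_D=0, N_E=3, L=3
Step 5: N_D=0, N_E=3, L=3

Answer: 3


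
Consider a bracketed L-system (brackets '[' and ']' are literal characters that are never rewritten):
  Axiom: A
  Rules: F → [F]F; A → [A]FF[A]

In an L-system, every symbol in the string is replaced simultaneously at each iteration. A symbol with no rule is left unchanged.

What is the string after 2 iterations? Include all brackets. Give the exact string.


Answer: [[A]FF[A]][F]F[F]F[[A]FF[A]]

Derivation:
Step 0: A
Step 1: [A]FF[A]
Step 2: [[A]FF[A]][F]F[F]F[[A]FF[A]]


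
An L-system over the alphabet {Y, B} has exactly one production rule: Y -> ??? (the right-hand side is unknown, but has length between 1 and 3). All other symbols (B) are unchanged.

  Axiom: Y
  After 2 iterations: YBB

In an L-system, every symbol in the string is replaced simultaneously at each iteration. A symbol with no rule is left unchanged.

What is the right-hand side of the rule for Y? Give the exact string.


Trying Y -> YB:
  Step 0: Y
  Step 1: YB
  Step 2: YBB
Matches the given result.

Answer: YB


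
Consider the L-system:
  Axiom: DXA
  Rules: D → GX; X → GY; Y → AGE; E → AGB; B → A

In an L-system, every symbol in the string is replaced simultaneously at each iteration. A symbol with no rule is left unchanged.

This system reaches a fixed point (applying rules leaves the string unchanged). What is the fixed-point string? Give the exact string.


Step 0: DXA
Step 1: GXGYA
Step 2: GGYGAGEA
Step 3: GGAGEGAGAGBA
Step 4: GGAGAGBGAGAGAA
Step 5: GGAGAGAGAGAGAA
Step 6: GGAGAGAGAGAGAA  (unchanged — fixed point at step 5)

Answer: GGAGAGAGAGAGAA


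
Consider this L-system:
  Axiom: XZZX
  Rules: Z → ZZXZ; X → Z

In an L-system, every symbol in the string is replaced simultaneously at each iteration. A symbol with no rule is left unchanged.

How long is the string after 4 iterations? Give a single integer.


Step 0: length = 4
Step 1: length = 10
Step 2: length = 34
Step 3: length = 112
Step 4: length = 370

Answer: 370


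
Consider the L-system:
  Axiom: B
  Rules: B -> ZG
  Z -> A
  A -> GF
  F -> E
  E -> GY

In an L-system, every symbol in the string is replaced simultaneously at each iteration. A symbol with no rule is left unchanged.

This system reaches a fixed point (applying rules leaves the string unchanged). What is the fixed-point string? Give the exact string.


Answer: GGYG

Derivation:
Step 0: B
Step 1: ZG
Step 2: AG
Step 3: GFG
Step 4: GEG
Step 5: GGYG
Step 6: GGYG  (unchanged — fixed point at step 5)


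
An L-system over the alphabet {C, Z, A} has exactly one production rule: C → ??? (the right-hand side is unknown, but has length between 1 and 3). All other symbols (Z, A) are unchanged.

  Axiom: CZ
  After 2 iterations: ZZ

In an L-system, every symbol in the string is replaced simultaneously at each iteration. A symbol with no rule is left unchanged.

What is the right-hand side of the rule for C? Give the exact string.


Trying C → Z:
  Step 0: CZ
  Step 1: ZZ
  Step 2: ZZ
Matches the given result.

Answer: Z


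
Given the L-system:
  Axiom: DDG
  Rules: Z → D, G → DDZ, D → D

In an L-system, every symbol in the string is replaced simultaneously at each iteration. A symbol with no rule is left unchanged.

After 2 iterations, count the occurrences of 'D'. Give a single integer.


Answer: 5

Derivation:
Step 0: DDG  (2 'D')
Step 1: DDDDZ  (4 'D')
Step 2: DDDDD  (5 'D')


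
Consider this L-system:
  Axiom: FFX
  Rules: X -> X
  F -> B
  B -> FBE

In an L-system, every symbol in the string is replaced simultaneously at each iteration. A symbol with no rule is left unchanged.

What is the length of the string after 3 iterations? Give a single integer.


Step 0: length = 3
Step 1: length = 3
Step 2: length = 7
Step 3: length = 11

Answer: 11


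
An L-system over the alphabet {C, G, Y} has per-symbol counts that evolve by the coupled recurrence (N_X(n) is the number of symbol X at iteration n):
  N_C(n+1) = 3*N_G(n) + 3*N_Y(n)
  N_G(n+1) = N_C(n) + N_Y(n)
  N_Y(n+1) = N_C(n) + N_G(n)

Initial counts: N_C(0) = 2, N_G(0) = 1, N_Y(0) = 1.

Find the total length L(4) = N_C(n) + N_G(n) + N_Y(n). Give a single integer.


Answer: 324

Derivation:
Step 0: N_C=2, N_G=1, N_Y=1, L=4
Step 1: N_C=6, N_G=3, N_Y=3, L=12
Step 2: N_C=18, N_G=9, N_Y=9, L=36
Step 3: N_C=54, N_G=27, N_Y=27, L=108
Step 4: N_C=162, N_G=81, N_Y=81, L=324


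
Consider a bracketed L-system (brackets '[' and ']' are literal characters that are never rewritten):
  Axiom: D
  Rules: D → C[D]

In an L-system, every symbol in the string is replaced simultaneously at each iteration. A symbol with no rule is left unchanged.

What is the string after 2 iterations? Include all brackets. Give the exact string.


Step 0: D
Step 1: C[D]
Step 2: C[C[D]]

Answer: C[C[D]]


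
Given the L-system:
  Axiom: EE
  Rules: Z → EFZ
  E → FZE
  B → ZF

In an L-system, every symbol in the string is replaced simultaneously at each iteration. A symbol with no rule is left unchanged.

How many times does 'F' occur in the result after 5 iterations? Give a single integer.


Answer: 62

Derivation:
Step 0: EE  (0 'F')
Step 1: FZEFZE  (2 'F')
Step 2: FEFZFZEFEFZFZE  (6 'F')
Step 3: FFZEFEFZFEFZFZEFFZEFEFZFEFZFZE  (14 'F')
Step 4: FFEFZFZEFFZEFEFZFFZEFEFZFEFZFZEFFEFZFZEFFZEFEFZFFZEFEFZFEFZFZE  (30 'F')
Step 5: FFFZEFEFZFEFZFZEFFEFZFZEFFZEFEFZFFEFZFZEFFZEFEFZFFZEFEFZFEFZFZEFFFZEFEFZFEFZFZEFFEFZFZEFFZEFEFZFFEFZFZEFFZEFEFZFFZEFEFZFEFZFZE  (62 'F')


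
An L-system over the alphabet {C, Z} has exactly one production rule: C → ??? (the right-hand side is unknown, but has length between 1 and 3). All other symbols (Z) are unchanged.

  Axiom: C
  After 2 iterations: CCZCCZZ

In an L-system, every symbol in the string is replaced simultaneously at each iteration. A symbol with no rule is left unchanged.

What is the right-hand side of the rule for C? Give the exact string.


Answer: CCZ

Derivation:
Trying C → CCZ:
  Step 0: C
  Step 1: CCZ
  Step 2: CCZCCZZ
Matches the given result.


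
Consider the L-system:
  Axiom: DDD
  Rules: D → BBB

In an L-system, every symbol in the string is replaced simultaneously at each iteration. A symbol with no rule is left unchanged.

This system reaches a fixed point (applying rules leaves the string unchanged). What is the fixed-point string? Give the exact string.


Step 0: DDD
Step 1: BBBBBBBBB
Step 2: BBBBBBBBB  (unchanged — fixed point at step 1)

Answer: BBBBBBBBB


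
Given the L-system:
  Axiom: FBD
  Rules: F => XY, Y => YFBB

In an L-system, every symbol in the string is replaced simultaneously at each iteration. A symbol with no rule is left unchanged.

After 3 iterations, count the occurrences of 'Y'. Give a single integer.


Answer: 2

Derivation:
Step 0: FBD  (0 'Y')
Step 1: XYBD  (1 'Y')
Step 2: XYFBBBD  (1 'Y')
Step 3: XYFBBXYBBBD  (2 'Y')


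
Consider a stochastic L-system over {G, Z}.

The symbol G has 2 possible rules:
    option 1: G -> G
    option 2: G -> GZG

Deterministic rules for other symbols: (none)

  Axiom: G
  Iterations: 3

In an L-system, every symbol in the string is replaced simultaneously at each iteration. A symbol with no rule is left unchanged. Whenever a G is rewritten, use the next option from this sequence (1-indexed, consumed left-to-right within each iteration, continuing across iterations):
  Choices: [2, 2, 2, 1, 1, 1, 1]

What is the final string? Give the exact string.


Answer: GZGZGZG

Derivation:
Step 0: G
Step 1: GZG  (used choices [2])
Step 2: GZGZGZG  (used choices [2, 2])
Step 3: GZGZGZG  (used choices [1, 1, 1, 1])


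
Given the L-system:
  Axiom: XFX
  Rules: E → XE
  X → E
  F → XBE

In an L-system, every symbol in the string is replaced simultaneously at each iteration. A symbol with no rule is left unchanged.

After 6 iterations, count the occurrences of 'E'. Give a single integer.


Answer: 29

Derivation:
Step 0: XFX  (0 'E')
Step 1: EXBEE  (3 'E')
Step 2: XEEBXEXE  (4 'E')
Step 3: EXEXEBEXEEXE  (7 'E')
Step 4: XEEXEEXEBXEEXEXEEXE  (11 'E')
Step 5: EXEXEEXEXEEXEBEXEXEEXEEXEXEEXE  (18 'E')
Step 6: XEEXEEXEXEEXEEXEXEEXEBXEEXEEXEXEEXEXEEXEEXEXEEXE  (29 'E')


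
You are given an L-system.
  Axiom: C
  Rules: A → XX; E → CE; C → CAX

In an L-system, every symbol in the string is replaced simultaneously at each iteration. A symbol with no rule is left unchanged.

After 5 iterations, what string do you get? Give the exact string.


Answer: CAXXXXXXXXXXXXX

Derivation:
Step 0: C
Step 1: CAX
Step 2: CAXXXX
Step 3: CAXXXXXXX
Step 4: CAXXXXXXXXXX
Step 5: CAXXXXXXXXXXXXX


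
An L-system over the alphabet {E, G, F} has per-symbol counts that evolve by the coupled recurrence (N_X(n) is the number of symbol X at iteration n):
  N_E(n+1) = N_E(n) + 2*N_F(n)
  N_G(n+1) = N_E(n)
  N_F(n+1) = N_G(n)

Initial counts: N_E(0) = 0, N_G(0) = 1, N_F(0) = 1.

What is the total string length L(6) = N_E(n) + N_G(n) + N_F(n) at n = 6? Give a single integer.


Answer: 48

Derivation:
Step 0: N_E=0, N_G=1, N_F=1, L=2
Step 1: N_E=2, N_G=0, N_F=1, L=3
Step 2: N_E=4, N_G=2, N_F=0, L=6
Step 3: N_E=4, N_G=4, N_F=2, L=10
Step 4: N_E=8, N_G=4, N_F=4, L=16
Step 5: N_E=16, N_G=8, N_F=4, L=28
Step 6: N_E=24, N_G=16, N_F=8, L=48


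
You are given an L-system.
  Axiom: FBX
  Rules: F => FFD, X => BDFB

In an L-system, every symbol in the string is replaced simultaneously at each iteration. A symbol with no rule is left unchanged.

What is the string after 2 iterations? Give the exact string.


Answer: FFDFFDDBBDFFDB

Derivation:
Step 0: FBX
Step 1: FFDBBDFB
Step 2: FFDFFDDBBDFFDB


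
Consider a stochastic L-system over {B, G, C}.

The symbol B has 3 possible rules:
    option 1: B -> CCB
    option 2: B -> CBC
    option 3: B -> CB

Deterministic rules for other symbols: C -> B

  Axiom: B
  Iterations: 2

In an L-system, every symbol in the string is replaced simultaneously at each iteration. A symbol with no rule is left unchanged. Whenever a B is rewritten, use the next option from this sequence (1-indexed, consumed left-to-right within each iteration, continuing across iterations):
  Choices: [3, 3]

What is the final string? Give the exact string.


Step 0: B
Step 1: CB  (used choices [3])
Step 2: BCB  (used choices [3])

Answer: BCB


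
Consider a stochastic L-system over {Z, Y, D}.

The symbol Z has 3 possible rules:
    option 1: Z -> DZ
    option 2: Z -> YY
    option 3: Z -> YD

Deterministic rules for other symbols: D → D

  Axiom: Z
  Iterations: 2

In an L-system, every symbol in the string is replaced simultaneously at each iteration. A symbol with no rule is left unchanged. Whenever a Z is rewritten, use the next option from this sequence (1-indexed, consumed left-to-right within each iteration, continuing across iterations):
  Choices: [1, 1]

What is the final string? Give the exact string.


Answer: DDZ

Derivation:
Step 0: Z
Step 1: DZ  (used choices [1])
Step 2: DDZ  (used choices [1])


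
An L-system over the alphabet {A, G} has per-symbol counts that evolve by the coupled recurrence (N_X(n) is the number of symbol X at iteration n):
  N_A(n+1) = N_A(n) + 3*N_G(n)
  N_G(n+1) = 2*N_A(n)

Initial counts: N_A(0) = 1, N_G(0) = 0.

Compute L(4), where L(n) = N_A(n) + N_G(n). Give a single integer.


Answer: 81

Derivation:
Step 0: N_A=1, N_G=0, L=1
Step 1: N_A=1, N_G=2, L=3
Step 2: N_A=7, N_G=2, L=9
Step 3: N_A=13, N_G=14, L=27
Step 4: N_A=55, N_G=26, L=81


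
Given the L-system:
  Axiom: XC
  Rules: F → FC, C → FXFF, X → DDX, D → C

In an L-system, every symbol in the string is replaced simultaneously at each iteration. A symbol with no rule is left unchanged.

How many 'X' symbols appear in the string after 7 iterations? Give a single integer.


Answer: 222

Derivation:
Final string: FCFXFFFCDDXFCFCFCFXFFCCDDXFCFXFFFCFXFFFCDDXFCFCFCDDXFCFCFXFFFXFFCCDDXFCFXFFFCDDXFCFCFCFXFFCCDDXFCFXFFFCFXFFFCFXFFFCDDXFCFCFCFXFFCCDDXFCFXFFFCFXFFFCFXFFFCDDXFCFCFCFXFFCCDDXFCFXFFFCFXFFFCDDXFCFCFCDDXFCFCFXFFFXFFCCDDXFCFXFFFCDDXFCFCFCFXFFCCDDXFCFXFFFCFXFFFCFXFFFCDDXFCFCFCFXFFCCDDXFCFXFFFCFXFFFCFXFFFCDDXFCFCFXFFFXFFCCDDXFCFXFFFCDDXFCFCFCFXFFFCDDXFCFCFCFXFFFCDDXFCFCFXFFFXFFCCDDXFCFXFFFCDDXFCFCFCFXFFFCDDXFCFCFCFXFFCCDDXFCFXFFFCFXFFFCFXFFCCDDXFCFXFFFCFXFFFCDDXFCFCFCDDXFCFCFXFFFXFFCCDDXFCFXFFFCDDXFCFCFCFXFFCCDDXFCFXFFFCFXFFFCFXFFFCDDXFCFCFXFFFXFFCCDDXFCFXFFFCDDXFCFCFCFXFFFCDDXFCFCFCFXFFFCDDXFCFCFCFXFFCCDDXFCFXFFFCFXFFFCDDXFCFCFCDDXFCFCFXFFFXFFCCDDXFCFXFFFCDDXFCFCFCFXFFCCDDXFCFXFFFCFXFFFCFXFFFCDDXFCFCFCFXFFCCDDXFCFXFFFCFXFFFCFXFFFCDDXFCFCFXFFFXFFCCDDXFCFXFFFCDDXFCFCFCFXFFFCDDXFCFCFCFXFFFCDDXFCFCFXFFFXFFCCDDXFCFXFFFCDDXFCFCFCFXFFFCDDXFCFCFCFXFFCCDDXFCFXFFFCFXFFFCFXFFCCDDXFCFXFFFCFXFFFCDDXFCFCFCDDXFCFCFXFFFXFFCCDDXFCFXFFFCDDXFCFCFCFXFFCCDDXFCFXFFFCFXFFFCFXFFFCDDXFCFCFXFFFXFFCCDDXFCFXFFFCDDXFCFCFCFXFFFCDDXFCFCFCFXFFFCDDXFCFCFCFXFFCCDDXFCFXFFFCFXFFFCDDXFCFCFCDDXFCFCFXFFFXFFCCDDXFCFXFFFCDDXFCFCFCFXFFCCDDXFCFXFFFCFXFFFCFXFFFCDDXFCFCFCFXFFCCDDXFCFXFFFCFXFFFCFXFFFCDDXFCFCFCFXFFCCDDXFCFXFFFCFXFFFCFXFFFCDDXFCFCFXFFFXFFCCDDXFCFXFFFCDDXFCFCFCFXFFFCDDXFCFCFCFXFFFCDDXFCFCFCFXFFCCDDXFCFXFFFCFXFFFCDDXFCFCFCDDXFCFCFXFFFXFFCCDDXFCFXFFFCDDXFCFCFCFXFFCCDDXFCFXFFFCFXFFFCFXFFFCDDXFCFCFCFXFFCCDDXFCFXFFFCFXFF
Count of 'X': 222


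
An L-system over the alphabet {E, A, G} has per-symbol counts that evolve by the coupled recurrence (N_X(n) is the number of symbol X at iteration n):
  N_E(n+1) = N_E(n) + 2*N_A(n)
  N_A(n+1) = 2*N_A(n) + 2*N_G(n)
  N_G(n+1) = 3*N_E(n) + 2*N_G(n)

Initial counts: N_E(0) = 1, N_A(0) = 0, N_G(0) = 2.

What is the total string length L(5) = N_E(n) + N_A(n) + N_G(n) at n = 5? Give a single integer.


Answer: 3072

Derivation:
Step 0: N_E=1, N_A=0, N_G=2, L=3
Step 1: N_E=1, N_A=4, N_G=7, L=12
Step 2: N_E=9, N_A=22, N_G=17, L=48
Step 3: N_E=53, N_A=78, N_G=61, L=192
Step 4: N_E=209, N_A=278, N_G=281, L=768
Step 5: N_E=765, N_A=1118, N_G=1189, L=3072


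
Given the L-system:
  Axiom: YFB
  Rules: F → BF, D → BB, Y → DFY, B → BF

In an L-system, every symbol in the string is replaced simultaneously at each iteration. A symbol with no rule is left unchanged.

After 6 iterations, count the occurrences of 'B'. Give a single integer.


Step 0: YFB  (1 'B')
Step 1: DFYBFBF  (2 'B')
Step 2: BBBFDFYBFBFBFBF  (7 'B')
Step 3: BFBFBFBFBBBFDFYBFBFBFBFBFBFBFBF  (15 'B')
Step 4: BFBFBFBFBFBFBFBFBFBFBFBFBBBFDFYBFBFBFBFBFBFBFBFBFBFBFBFBFBFBFBF  (31 'B')
Step 5: BFBFBFBFBFBFBFBFBFBFBFBFBFBFBFBFBFBFBFBFBFBFBFBFBFBFBFBFBBBFDFYBFBFBFBFBFBFBFBFBFBFBFBFBFBFBFBFBFBFBFBFBFBFBFBFBFBFBFBFBFBFBFBF  (63 'B')
Step 6: BFBFBFBFBFBFBFBFBFBFBFBFBFBFBFBFBFBFBFBFBFBFBFBFBFBFBFBFBFBFBFBFBFBFBFBFBFBFBFBFBFBFBFBFBFBFBFBFBFBFBFBFBFBFBFBFBFBFBFBFBBBFDFYBFBFBFBFBFBFBFBFBFBFBFBFBFBFBFBFBFBFBFBFBFBFBFBFBFBFBFBFBFBFBFBFBFBFBFBFBFBFBFBFBFBFBFBFBFBFBFBFBFBFBFBFBFBFBFBFBFBFBFBFBFBFBFBF  (127 'B')

Answer: 127


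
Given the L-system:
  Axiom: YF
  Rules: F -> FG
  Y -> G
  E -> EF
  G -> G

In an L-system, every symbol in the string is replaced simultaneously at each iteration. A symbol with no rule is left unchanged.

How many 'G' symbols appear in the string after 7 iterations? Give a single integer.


Answer: 8

Derivation:
Step 0: YF  (0 'G')
Step 1: GFG  (2 'G')
Step 2: GFGG  (3 'G')
Step 3: GFGGG  (4 'G')
Step 4: GFGGGG  (5 'G')
Step 5: GFGGGGG  (6 'G')
Step 6: GFGGGGGG  (7 'G')
Step 7: GFGGGGGGG  (8 'G')


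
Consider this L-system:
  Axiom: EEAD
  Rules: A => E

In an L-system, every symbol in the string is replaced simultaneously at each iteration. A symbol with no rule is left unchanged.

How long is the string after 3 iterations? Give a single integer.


Answer: 4

Derivation:
Step 0: length = 4
Step 1: length = 4
Step 2: length = 4
Step 3: length = 4


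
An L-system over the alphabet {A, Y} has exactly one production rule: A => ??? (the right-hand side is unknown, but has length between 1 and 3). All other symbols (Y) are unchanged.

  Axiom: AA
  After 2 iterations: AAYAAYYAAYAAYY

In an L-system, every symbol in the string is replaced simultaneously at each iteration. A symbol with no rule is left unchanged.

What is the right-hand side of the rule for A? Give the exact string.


Answer: AAY

Derivation:
Trying A => AAY:
  Step 0: AA
  Step 1: AAYAAY
  Step 2: AAYAAYYAAYAAYY
Matches the given result.


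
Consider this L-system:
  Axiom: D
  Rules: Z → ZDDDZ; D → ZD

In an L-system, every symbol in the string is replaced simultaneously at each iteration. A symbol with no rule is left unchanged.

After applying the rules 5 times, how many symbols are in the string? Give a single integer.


Step 0: length = 1
Step 1: length = 2
Step 2: length = 7
Step 3: length = 23
Step 4: length = 76
Step 5: length = 251

Answer: 251


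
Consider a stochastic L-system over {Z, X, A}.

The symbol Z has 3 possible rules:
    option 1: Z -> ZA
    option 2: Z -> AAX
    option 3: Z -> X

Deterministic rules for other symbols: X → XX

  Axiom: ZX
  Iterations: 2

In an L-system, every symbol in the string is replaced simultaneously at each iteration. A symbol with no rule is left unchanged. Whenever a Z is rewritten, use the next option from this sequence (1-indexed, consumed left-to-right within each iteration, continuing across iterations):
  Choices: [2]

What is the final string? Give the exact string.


Step 0: ZX
Step 1: AAXXX  (used choices [2])
Step 2: AAXXXXXX  (used choices [])

Answer: AAXXXXXX


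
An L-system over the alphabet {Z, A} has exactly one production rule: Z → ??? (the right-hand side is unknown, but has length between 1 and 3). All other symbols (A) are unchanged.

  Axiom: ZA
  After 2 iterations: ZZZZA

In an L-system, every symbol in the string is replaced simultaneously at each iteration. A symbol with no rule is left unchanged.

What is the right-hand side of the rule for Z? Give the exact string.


Trying Z → ZZ:
  Step 0: ZA
  Step 1: ZZA
  Step 2: ZZZZA
Matches the given result.

Answer: ZZ


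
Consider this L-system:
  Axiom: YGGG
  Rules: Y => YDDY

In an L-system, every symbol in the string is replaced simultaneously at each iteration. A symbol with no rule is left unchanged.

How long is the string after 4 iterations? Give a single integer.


Step 0: length = 4
Step 1: length = 7
Step 2: length = 13
Step 3: length = 25
Step 4: length = 49

Answer: 49


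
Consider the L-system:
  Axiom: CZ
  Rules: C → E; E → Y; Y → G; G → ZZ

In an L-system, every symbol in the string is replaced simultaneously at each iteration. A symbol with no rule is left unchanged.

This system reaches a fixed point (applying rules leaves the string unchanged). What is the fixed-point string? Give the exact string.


Answer: ZZZ

Derivation:
Step 0: CZ
Step 1: EZ
Step 2: YZ
Step 3: GZ
Step 4: ZZZ
Step 5: ZZZ  (unchanged — fixed point at step 4)


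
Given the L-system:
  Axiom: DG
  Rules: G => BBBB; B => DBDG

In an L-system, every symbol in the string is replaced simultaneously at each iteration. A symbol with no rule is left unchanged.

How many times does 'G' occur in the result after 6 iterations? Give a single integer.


Step 0: DG  (1 'G')
Step 1: DBBBB  (0 'G')
Step 2: DDBDGDBDGDBDGDBDG  (4 'G')
Step 3: DDDBDGDBBBBDDBDGDBBBBDDBDGDBBBBDDBDGDBBBB  (4 'G')
Step 4: DDDDBDGDBBBBDDBDGDBDGDBDGDBDGDDDBDGDBBBBDDBDGDBDGDBDGDBDGDDDBDGDBBBBDDBDGDBDGDBDGDBDGDDDBDGDBBBBDDBDGDBDGDBDGDBDG  (20 'G')
Step 5: DDDDDBDGDBBBBDDBDGDBDGDBDGDBDGDDDBDGDBBBBDDBDGDBBBBDDBDGDBBBBDDBDGDBBBBDDDDBDGDBBBBDDBDGDBDGDBDGDBDGDDDBDGDBBBBDDBDGDBBBBDDBDGDBBBBDDBDGDBBBBDDDDBDGDBBBBDDBDGDBDGDBDGDBDGDDDBDGDBBBBDDBDGDBBBBDDBDGDBBBBDDBDGDBBBBDDDDBDGDBBBBDDBDGDBDGDBDGDBDGDDDBDGDBBBBDDBDGDBBBBDDBDGDBBBBDDBDGDBBBB  (36 'G')
Step 6: DDDDDDBDGDBBBBDDBDGDBDGDBDGDBDGDDDBDGDBBBBDDBDGDBBBBDDBDGDBBBBDDBDGDBBBBDDDDBDGDBBBBDDBDGDBDGDBDGDBDGDDDBDGDBBBBDDBDGDBDGDBDGDBDGDDDBDGDBBBBDDBDGDBDGDBDGDBDGDDDBDGDBBBBDDBDGDBDGDBDGDBDGDDDDDBDGDBBBBDDBDGDBDGDBDGDBDGDDDBDGDBBBBDDBDGDBBBBDDBDGDBBBBDDBDGDBBBBDDDDBDGDBBBBDDBDGDBDGDBDGDBDGDDDBDGDBBBBDDBDGDBDGDBDGDBDGDDDBDGDBBBBDDBDGDBDGDBDGDBDGDDDBDGDBBBBDDBDGDBDGDBDGDBDGDDDDDBDGDBBBBDDBDGDBDGDBDGDBDGDDDBDGDBBBBDDBDGDBBBBDDBDGDBBBBDDBDGDBBBBDDDDBDGDBBBBDDBDGDBDGDBDGDBDGDDDBDGDBBBBDDBDGDBDGDBDGDBDGDDDBDGDBBBBDDBDGDBDGDBDGDBDGDDDBDGDBBBBDDBDGDBDGDBDGDBDGDDDDDBDGDBBBBDDBDGDBDGDBDGDBDGDDDBDGDBBBBDDBDGDBBBBDDBDGDBBBBDDBDGDBBBBDDDDBDGDBBBBDDBDGDBDGDBDGDBDGDDDBDGDBBBBDDBDGDBDGDBDGDBDGDDDBDGDBBBBDDBDGDBDGDBDGDBDGDDDBDGDBBBBDDBDGDBDGDBDGDBDG  (116 'G')

Answer: 116


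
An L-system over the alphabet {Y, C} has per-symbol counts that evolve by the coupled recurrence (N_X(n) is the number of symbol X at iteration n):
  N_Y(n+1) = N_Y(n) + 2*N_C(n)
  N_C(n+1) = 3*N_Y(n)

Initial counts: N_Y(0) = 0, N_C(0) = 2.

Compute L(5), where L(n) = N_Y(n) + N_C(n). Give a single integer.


Step 0: N_Y=0, N_C=2, L=2
Step 1: N_Y=4, N_C=0, L=4
Step 2: N_Y=4, N_C=12, L=16
Step 3: N_Y=28, N_C=12, L=40
Step 4: N_Y=52, N_C=84, L=136
Step 5: N_Y=220, N_C=156, L=376

Answer: 376


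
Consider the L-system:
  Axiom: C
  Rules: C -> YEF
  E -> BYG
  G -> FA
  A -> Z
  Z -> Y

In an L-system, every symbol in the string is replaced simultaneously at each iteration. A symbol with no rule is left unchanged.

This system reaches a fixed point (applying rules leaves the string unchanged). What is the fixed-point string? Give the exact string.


Answer: YBYFYF

Derivation:
Step 0: C
Step 1: YEF
Step 2: YBYGF
Step 3: YBYFAF
Step 4: YBYFZF
Step 5: YBYFYF
Step 6: YBYFYF  (unchanged — fixed point at step 5)


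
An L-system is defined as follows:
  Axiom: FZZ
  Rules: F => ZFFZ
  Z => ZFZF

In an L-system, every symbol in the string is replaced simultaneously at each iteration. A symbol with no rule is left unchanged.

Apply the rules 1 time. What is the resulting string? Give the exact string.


Answer: ZFFZZFZFZFZF

Derivation:
Step 0: FZZ
Step 1: ZFFZZFZFZFZF


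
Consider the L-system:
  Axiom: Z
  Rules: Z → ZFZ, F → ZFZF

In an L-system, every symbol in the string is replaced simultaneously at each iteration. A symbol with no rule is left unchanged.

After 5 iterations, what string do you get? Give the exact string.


Answer: ZFZZFZFZFZZFZZFZFZFZZFZFZFZZFZFZFZZFZZFZFZFZZFZZFZFZFZZFZFZFZZFZFZFZZFZZFZFZFZZFZFZFZZFZFZFZZFZZFZFZFZZFZFZFZZFZFZFZZFZZFZFZFZZFZZFZFZFZZFZFZFZZFZFZFZZFZZFZFZFZZFZZFZFZFZZFZFZFZZFZFZFZZFZZFZFZFZZFZFZFZZFZFZFZZFZZFZFZFZZFZFZFZZFZFZFZZFZZFZFZFZZFZZFZFZFZZFZFZFZZFZFZFZZFZZFZFZFZZFZFZFZZFZFZFZZFZZFZFZFZZFZFZFZZFZFZFZZFZZFZFZFZZFZZFZFZFZZFZFZFZZFZFZFZZFZZFZFZFZZFZFZFZZFZFZFZZFZZFZFZFZZFZFZFZZFZFZFZ

Derivation:
Step 0: Z
Step 1: ZFZ
Step 2: ZFZZFZFZFZ
Step 3: ZFZZFZFZFZZFZZFZFZFZZFZFZFZZFZFZFZ
Step 4: ZFZZFZFZFZZFZZFZFZFZZFZFZFZZFZFZFZZFZZFZFZFZZFZZFZFZFZZFZFZFZZFZFZFZZFZZFZFZFZZFZFZFZZFZFZFZZFZZFZFZFZZFZFZFZZFZFZFZ
Step 5: ZFZZFZFZFZZFZZFZFZFZZFZFZFZZFZFZFZZFZZFZFZFZZFZZFZFZFZZFZFZFZZFZFZFZZFZZFZFZFZZFZFZFZZFZFZFZZFZZFZFZFZZFZFZFZZFZFZFZZFZZFZFZFZZFZZFZFZFZZFZFZFZZFZFZFZZFZZFZFZFZZFZZFZFZFZZFZFZFZZFZFZFZZFZZFZFZFZZFZFZFZZFZFZFZZFZZFZFZFZZFZFZFZZFZFZFZZFZZFZFZFZZFZZFZFZFZZFZFZFZZFZFZFZZFZZFZFZFZZFZFZFZZFZFZFZZFZZFZFZFZZFZFZFZZFZFZFZZFZZFZFZFZZFZZFZFZFZZFZFZFZZFZFZFZZFZZFZFZFZZFZFZFZZFZFZFZZFZZFZFZFZZFZFZFZZFZFZFZ


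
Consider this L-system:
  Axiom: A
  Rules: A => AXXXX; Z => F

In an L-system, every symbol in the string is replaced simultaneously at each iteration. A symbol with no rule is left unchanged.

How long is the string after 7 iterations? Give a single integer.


Step 0: length = 1
Step 1: length = 5
Step 2: length = 9
Step 3: length = 13
Step 4: length = 17
Step 5: length = 21
Step 6: length = 25
Step 7: length = 29

Answer: 29


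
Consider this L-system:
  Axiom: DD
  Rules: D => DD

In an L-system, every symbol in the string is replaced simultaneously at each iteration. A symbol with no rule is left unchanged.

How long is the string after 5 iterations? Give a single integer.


Step 0: length = 2
Step 1: length = 4
Step 2: length = 8
Step 3: length = 16
Step 4: length = 32
Step 5: length = 64

Answer: 64


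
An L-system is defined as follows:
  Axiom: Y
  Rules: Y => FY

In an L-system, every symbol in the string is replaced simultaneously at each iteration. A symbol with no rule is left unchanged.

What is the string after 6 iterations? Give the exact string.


Answer: FFFFFFY

Derivation:
Step 0: Y
Step 1: FY
Step 2: FFY
Step 3: FFFY
Step 4: FFFFY
Step 5: FFFFFY
Step 6: FFFFFFY


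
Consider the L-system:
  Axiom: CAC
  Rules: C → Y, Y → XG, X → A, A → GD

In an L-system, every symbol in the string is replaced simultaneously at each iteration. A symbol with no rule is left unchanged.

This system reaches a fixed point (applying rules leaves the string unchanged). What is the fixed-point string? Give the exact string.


Step 0: CAC
Step 1: YGDY
Step 2: XGGDXG
Step 3: AGGDAG
Step 4: GDGGDGDG
Step 5: GDGGDGDG  (unchanged — fixed point at step 4)

Answer: GDGGDGDG


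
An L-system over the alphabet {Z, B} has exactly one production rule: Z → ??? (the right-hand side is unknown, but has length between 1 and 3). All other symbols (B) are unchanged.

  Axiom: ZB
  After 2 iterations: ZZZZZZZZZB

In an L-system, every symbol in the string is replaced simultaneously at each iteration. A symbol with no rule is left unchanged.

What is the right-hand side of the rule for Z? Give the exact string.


Answer: ZZZ

Derivation:
Trying Z → ZZZ:
  Step 0: ZB
  Step 1: ZZZB
  Step 2: ZZZZZZZZZB
Matches the given result.


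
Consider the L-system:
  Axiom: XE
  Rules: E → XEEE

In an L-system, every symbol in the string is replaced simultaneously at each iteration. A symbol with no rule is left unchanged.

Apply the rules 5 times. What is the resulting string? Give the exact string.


Answer: XXXXXXEEEXEEEXEEEXXEEEXEEEXEEEXXEEEXEEEXEEEXXXEEEXEEEXEEEXXEEEXEEEXEEEXXEEEXEEEXEEEXXXEEEXEEEXEEEXXEEEXEEEXEEEXXEEEXEEEXEEEXXXXEEEXEEEXEEEXXEEEXEEEXEEEXXEEEXEEEXEEEXXXEEEXEEEXEEEXXEEEXEEEXEEEXXEEEXEEEXEEEXXXEEEXEEEXEEEXXEEEXEEEXEEEXXEEEXEEEXEEEXXXXEEEXEEEXEEEXXEEEXEEEXEEEXXEEEXEEEXEEEXXXEEEXEEEXEEEXXEEEXEEEXEEEXXEEEXEEEXEEEXXXEEEXEEEXEEEXXEEEXEEEXEEEXXEEEXEEEXEEE

Derivation:
Step 0: XE
Step 1: XXEEE
Step 2: XXXEEEXEEEXEEE
Step 3: XXXXEEEXEEEXEEEXXEEEXEEEXEEEXXEEEXEEEXEEE
Step 4: XXXXXEEEXEEEXEEEXXEEEXEEEXEEEXXEEEXEEEXEEEXXXEEEXEEEXEEEXXEEEXEEEXEEEXXEEEXEEEXEEEXXXEEEXEEEXEEEXXEEEXEEEXEEEXXEEEXEEEXEEE
Step 5: XXXXXXEEEXEEEXEEEXXEEEXEEEXEEEXXEEEXEEEXEEEXXXEEEXEEEXEEEXXEEEXEEEXEEEXXEEEXEEEXEEEXXXEEEXEEEXEEEXXEEEXEEEXEEEXXEEEXEEEXEEEXXXXEEEXEEEXEEEXXEEEXEEEXEEEXXEEEXEEEXEEEXXXEEEXEEEXEEEXXEEEXEEEXEEEXXEEEXEEEXEEEXXXEEEXEEEXEEEXXEEEXEEEXEEEXXEEEXEEEXEEEXXXXEEEXEEEXEEEXXEEEXEEEXEEEXXEEEXEEEXEEEXXXEEEXEEEXEEEXXEEEXEEEXEEEXXEEEXEEEXEEEXXXEEEXEEEXEEEXXEEEXEEEXEEEXXEEEXEEEXEEE


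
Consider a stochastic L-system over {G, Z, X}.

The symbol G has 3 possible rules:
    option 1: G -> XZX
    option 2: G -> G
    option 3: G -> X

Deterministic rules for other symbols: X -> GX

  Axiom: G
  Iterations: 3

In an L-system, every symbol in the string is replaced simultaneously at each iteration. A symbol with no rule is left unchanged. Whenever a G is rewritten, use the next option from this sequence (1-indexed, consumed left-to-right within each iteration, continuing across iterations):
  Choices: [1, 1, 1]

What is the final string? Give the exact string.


Step 0: G
Step 1: XZX  (used choices [1])
Step 2: GXZGX  (used choices [])
Step 3: XZXGXZXZXGX  (used choices [1, 1])

Answer: XZXGXZXZXGX


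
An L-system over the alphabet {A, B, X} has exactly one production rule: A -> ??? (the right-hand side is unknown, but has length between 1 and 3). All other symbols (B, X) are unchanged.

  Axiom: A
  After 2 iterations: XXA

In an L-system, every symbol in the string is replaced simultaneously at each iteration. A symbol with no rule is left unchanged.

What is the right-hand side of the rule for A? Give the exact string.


Answer: XA

Derivation:
Trying A -> XA:
  Step 0: A
  Step 1: XA
  Step 2: XXA
Matches the given result.


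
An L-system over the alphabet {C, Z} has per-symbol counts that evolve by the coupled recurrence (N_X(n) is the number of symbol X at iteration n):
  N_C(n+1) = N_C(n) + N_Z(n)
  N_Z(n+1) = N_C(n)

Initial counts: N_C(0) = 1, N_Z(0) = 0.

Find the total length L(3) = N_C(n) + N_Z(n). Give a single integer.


Step 0: N_C=1, N_Z=0, L=1
Step 1: N_C=1, N_Z=1, L=2
Step 2: N_C=2, N_Z=1, L=3
Step 3: N_C=3, N_Z=2, L=5

Answer: 5


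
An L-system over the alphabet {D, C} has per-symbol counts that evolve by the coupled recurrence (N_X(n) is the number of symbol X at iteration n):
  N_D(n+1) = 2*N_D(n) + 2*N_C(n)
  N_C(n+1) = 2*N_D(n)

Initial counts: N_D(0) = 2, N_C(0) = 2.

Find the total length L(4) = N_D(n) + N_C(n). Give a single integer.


Answer: 416

Derivation:
Step 0: N_D=2, N_C=2, L=4
Step 1: N_D=8, N_C=4, L=12
Step 2: N_D=24, N_C=16, L=40
Step 3: N_D=80, N_C=48, L=128
Step 4: N_D=256, N_C=160, L=416


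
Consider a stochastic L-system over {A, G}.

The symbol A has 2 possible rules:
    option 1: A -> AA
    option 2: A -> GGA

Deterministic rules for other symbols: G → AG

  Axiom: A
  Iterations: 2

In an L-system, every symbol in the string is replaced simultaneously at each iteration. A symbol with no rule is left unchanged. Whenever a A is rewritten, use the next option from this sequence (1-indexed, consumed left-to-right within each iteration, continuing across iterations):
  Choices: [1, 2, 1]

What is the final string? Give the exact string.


Answer: GGAAA

Derivation:
Step 0: A
Step 1: AA  (used choices [1])
Step 2: GGAAA  (used choices [2, 1])


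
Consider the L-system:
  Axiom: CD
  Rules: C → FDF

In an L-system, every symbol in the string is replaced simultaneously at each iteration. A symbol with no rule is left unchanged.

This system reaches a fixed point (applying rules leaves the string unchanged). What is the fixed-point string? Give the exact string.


Step 0: CD
Step 1: FDFD
Step 2: FDFD  (unchanged — fixed point at step 1)

Answer: FDFD


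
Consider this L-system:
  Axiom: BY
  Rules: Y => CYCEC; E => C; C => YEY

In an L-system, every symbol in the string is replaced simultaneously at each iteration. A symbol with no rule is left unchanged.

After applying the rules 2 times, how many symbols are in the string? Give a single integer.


Step 0: length = 2
Step 1: length = 6
Step 2: length = 16

Answer: 16


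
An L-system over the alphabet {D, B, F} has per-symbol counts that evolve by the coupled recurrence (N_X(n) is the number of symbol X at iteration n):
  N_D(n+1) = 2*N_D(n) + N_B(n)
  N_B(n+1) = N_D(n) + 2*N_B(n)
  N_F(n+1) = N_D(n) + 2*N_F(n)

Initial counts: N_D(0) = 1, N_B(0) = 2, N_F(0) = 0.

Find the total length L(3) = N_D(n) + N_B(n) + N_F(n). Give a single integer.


Step 0: N_D=1, N_B=2, N_F=0, L=3
Step 1: N_D=4, N_B=5, N_F=1, L=10
Step 2: N_D=13, N_B=14, N_F=6, L=33
Step 3: N_D=40, N_B=41, N_F=25, L=106

Answer: 106


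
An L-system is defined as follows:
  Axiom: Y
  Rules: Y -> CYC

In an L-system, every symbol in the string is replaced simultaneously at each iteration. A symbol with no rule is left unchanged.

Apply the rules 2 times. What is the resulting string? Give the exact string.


Answer: CCYCC

Derivation:
Step 0: Y
Step 1: CYC
Step 2: CCYCC


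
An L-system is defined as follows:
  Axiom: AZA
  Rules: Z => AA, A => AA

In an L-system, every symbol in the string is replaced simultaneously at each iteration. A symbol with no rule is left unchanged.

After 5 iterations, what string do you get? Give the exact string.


Answer: AAAAAAAAAAAAAAAAAAAAAAAAAAAAAAAAAAAAAAAAAAAAAAAAAAAAAAAAAAAAAAAAAAAAAAAAAAAAAAAAAAAAAAAAAAAAAAAA

Derivation:
Step 0: AZA
Step 1: AAAAAA
Step 2: AAAAAAAAAAAA
Step 3: AAAAAAAAAAAAAAAAAAAAAAAA
Step 4: AAAAAAAAAAAAAAAAAAAAAAAAAAAAAAAAAAAAAAAAAAAAAAAA
Step 5: AAAAAAAAAAAAAAAAAAAAAAAAAAAAAAAAAAAAAAAAAAAAAAAAAAAAAAAAAAAAAAAAAAAAAAAAAAAAAAAAAAAAAAAAAAAAAAAA


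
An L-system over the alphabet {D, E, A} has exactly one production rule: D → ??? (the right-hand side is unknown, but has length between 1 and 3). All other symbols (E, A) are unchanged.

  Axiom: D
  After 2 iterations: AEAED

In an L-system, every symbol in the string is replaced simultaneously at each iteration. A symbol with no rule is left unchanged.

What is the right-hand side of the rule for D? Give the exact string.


Answer: AED

Derivation:
Trying D → AED:
  Step 0: D
  Step 1: AED
  Step 2: AEAED
Matches the given result.


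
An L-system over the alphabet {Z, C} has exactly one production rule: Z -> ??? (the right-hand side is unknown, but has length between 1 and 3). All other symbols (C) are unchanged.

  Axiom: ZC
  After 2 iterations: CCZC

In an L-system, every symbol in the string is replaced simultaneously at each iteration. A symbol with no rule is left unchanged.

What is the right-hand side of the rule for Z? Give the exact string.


Trying Z -> CZ:
  Step 0: ZC
  Step 1: CZC
  Step 2: CCZC
Matches the given result.

Answer: CZ


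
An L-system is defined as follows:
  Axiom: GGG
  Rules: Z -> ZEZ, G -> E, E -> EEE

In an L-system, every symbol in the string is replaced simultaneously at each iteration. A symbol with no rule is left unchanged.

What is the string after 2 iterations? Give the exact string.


Answer: EEEEEEEEE

Derivation:
Step 0: GGG
Step 1: EEE
Step 2: EEEEEEEEE


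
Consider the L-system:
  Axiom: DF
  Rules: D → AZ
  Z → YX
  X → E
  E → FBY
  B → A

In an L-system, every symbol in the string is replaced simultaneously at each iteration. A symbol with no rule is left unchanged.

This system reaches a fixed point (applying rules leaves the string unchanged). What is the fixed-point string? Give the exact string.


Step 0: DF
Step 1: AZF
Step 2: AYXF
Step 3: AYEF
Step 4: AYFBYF
Step 5: AYFAYF
Step 6: AYFAYF  (unchanged — fixed point at step 5)

Answer: AYFAYF


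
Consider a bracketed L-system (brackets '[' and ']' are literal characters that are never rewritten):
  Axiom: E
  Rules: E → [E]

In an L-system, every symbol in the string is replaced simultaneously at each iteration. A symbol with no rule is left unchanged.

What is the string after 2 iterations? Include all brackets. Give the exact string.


Answer: [[E]]

Derivation:
Step 0: E
Step 1: [E]
Step 2: [[E]]


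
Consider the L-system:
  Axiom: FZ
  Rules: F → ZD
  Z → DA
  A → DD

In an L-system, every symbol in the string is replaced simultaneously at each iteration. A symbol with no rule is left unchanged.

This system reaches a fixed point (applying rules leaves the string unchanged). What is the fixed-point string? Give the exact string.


Step 0: FZ
Step 1: ZDDA
Step 2: DADDDD
Step 3: DDDDDDD
Step 4: DDDDDDD  (unchanged — fixed point at step 3)

Answer: DDDDDDD
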